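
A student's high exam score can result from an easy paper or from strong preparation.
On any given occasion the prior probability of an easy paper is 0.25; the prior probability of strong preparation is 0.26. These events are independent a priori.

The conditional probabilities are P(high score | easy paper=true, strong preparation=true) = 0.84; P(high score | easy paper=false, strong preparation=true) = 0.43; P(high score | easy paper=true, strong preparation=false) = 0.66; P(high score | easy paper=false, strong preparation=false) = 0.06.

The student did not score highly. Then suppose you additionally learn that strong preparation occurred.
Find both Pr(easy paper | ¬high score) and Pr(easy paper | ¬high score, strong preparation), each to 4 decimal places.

Pr(easy paper | ¬high score) ≈ 0.1038; Pr(easy paper | ¬high score, strong preparation) ≈ 0.0856

For the numerator, keep only easy paper=true terms: 0.062900 + 0.010400 = 0.073300
Denominator P(¬high score): 0.94×0.75×0.74 + 0.57×0.75×0.26 + 0.34×0.25×0.74 + 0.16×0.25×0.26 = 0.706150
P(easy paper | ¬high score) = 0.073300/0.706150 ≈ 0.1038

Now also conditioning on strong preparation=true:
P(¬high score | strong preparation) = 0.57*0.75 + 0.16*0.25 = 0.427500 + 0.040000 = 0.467500
Of this, 0.040000 comes from 0.16*0.25 (the easy paper=true cases).
So P(easy paper | ¬high score, strong preparation) = 0.040000/0.467500 ≈ 0.0856.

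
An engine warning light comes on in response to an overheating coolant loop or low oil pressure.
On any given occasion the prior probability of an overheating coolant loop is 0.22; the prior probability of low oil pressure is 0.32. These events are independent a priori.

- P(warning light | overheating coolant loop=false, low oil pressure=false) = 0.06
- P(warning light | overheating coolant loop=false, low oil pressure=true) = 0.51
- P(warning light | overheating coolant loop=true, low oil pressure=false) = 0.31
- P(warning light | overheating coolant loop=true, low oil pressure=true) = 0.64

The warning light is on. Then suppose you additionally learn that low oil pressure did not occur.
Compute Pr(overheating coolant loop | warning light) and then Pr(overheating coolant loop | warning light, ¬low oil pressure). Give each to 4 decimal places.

P(warning light) = 0.06×0.78×0.68 + 0.51×0.78×0.32 + 0.31×0.22×0.68 + 0.64×0.22×0.32 = 0.031824 + 0.127296 + 0.046376 + 0.045056 = 0.250552
Of this, 0.091432 comes from 0.046376 + 0.045056 (the overheating coolant loop=true cases).
So P(overheating coolant loop | warning light) = 0.091432/0.250552 ≈ 0.3649.

Now also conditioning on low oil pressure≠true:
P(warning light | ¬low oil pressure) = 0.06*0.78 + 0.31*0.22 = 0.046800 + 0.068200 = 0.115000
Of this, 0.068200 comes from 0.31*0.22 (the overheating coolant loop=true cases).
Hence the posterior is 0.068200/0.115000 ≈ 0.5930.
With low oil pressure excluded, overheating coolant loop must carry more of the explanatory weight for the warning light.

Pr(overheating coolant loop | warning light) ≈ 0.3649; Pr(overheating coolant loop | warning light, ¬low oil pressure) ≈ 0.5930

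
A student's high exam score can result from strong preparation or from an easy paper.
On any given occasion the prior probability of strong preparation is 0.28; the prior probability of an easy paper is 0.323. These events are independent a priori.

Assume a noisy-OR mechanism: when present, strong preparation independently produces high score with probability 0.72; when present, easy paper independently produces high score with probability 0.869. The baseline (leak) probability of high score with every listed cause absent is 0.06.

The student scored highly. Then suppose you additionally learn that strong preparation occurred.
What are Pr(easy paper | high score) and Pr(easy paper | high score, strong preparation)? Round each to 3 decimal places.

Pr(easy paper | high score) ≈ 0.633; Pr(easy paper | high score, strong preparation) ≈ 0.385

Under noisy-OR, P(high score | causes) = 1 − (1−0.06)·∏(1−qᵢ) over the active causes.
Numerator (weight on configurations with easy paper): 0.203923 + 0.087322 = 0.291245
Denominator P(high score): 0.06·0.72·0.677 + 0.87686·0.72·0.323 + 0.7368·0.28·0.677 + 0.965521·0.28·0.323 = 0.460159
P(easy paper | high score) = 0.291245/0.460159 ≈ 0.633

With the extra evidence:
Sum P(high score|·) weighted by the priors over both values of easy paper:
  P(high score | strong preparation) = 0.7368*0.677 + 0.965521*0.323
        = 0.498814 + 0.311863 = 0.810677
The terms with easy paper present sum to 0.311863, so
  P(easy paper | high score, strong preparation) = 0.311863 / 0.810677 ≈ 0.385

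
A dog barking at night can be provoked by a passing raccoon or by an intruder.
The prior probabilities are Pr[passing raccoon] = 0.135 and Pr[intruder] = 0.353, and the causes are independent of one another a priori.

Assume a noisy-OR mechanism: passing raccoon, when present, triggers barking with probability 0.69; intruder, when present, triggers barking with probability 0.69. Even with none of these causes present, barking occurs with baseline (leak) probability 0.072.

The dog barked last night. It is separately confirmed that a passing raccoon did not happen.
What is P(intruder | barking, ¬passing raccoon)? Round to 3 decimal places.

P(intruder | barking, ¬passing raccoon) ≈ 0.844

Under noisy-OR, P(barking | causes) = 1 − (1−0.072)·∏(1−qᵢ) over the active causes.
P(barking | ¬passing raccoon) = 0.072*0.647 + 0.71232*0.353 = 0.046584 + 0.251449 = 0.298033
Restricting to configurations with intruder present: 0.71232*0.353 = 0.251449.
Hence the posterior is 0.251449/0.298033 ≈ 0.844.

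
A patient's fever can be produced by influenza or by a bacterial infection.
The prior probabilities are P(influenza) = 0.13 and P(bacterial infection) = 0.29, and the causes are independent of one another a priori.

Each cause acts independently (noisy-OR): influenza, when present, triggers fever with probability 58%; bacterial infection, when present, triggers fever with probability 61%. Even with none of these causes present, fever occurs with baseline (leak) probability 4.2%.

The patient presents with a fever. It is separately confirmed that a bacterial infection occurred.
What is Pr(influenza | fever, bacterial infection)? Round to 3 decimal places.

Pr(influenza | fever, bacterial infection) ≈ 0.167

Under noisy-OR, P(fever | causes) = 1 − (1−0.042)·∏(1−qᵢ) over the active causes.
Numerator (weight on configurations with influenza): 0.84308×0.13 = 0.109600
The normalizing constant is 0.62638×0.87 + 0.84308×0.13 = 0.654551
Posterior = 0.109600 / 0.654551 ≈ 0.167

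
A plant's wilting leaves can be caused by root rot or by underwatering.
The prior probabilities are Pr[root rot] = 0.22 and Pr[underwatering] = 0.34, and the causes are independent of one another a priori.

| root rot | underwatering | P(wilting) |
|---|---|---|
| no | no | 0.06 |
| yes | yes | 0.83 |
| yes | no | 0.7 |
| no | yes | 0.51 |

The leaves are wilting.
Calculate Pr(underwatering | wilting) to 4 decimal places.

Weight on underwatering=true, given the evidence: 0.135252 + 0.062084 = 0.197336
Denominator P(wilting): 0.06×0.78×0.66 + 0.51×0.78×0.34 + 0.7×0.22×0.66 + 0.83×0.22×0.34 = 0.329864
Posterior = 0.197336 / 0.329864 ≈ 0.5982

Pr(underwatering | wilting) ≈ 0.5982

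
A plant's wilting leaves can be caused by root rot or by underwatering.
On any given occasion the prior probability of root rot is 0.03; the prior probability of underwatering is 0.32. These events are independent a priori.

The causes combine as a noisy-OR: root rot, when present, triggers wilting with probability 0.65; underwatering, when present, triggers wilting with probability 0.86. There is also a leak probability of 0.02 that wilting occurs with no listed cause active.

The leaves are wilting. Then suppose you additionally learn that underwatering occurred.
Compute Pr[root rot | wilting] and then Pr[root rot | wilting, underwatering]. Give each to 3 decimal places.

Pr[root rot | wilting] ≈ 0.074; Pr[root rot | wilting, underwatering] ≈ 0.033

Under noisy-OR, P(wilting | causes) = 1 − (1−0.02)·∏(1−qᵢ) over the active causes.
For the numerator, keep only root rot=true terms: 0.013403 + 0.009139 = 0.022542
The normalizing constant is 0.02*0.97*0.68 + 0.8628*0.97*0.32 + 0.657*0.03*0.68 + 0.95198*0.03*0.32 = 0.303547
Posterior = 0.022542 / 0.303547 ≈ 0.074

With the extra evidence:
Numerator (weight on configurations with root rot): 0.95198*0.03 = 0.028559
Denominator P(wilting | underwatering): 0.8628*0.97 + 0.95198*0.03 = 0.865475
Posterior = 0.028559 / 0.865475 ≈ 0.033
— underwatering explains away the evidence for root rot.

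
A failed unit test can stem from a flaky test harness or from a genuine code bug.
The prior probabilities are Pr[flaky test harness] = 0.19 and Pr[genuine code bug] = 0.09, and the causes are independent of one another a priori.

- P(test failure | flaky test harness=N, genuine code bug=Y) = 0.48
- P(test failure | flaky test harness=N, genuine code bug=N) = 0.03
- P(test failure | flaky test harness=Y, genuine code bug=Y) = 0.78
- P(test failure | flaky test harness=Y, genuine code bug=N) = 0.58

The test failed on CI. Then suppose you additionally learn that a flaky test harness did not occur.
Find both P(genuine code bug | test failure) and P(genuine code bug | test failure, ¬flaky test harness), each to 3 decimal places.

P(genuine code bug | test failure) ≈ 0.283; P(genuine code bug | test failure, ¬flaky test harness) ≈ 0.613

For the numerator, keep only genuine code bug=true terms: 0.034992 + 0.013338 = 0.048330
The normalizing constant is 0.03×0.81×0.91 + 0.48×0.81×0.09 + 0.58×0.19×0.91 + 0.78×0.19×0.09 = 0.170725
Posterior = 0.048330 / 0.170725 ≈ 0.283

With the extra evidence:
P(test failure | ¬flaky test harness) = 0.03×0.91 + 0.48×0.09 = 0.027300 + 0.043200 = 0.070500
Restricting to configurations with genuine code bug present: 0.48×0.09 = 0.043200.
So P(genuine code bug | test failure, ¬flaky test harness) = 0.043200/0.070500 ≈ 0.613.
Ruling out flaky test harness raises the posterior on genuine code bug — the flip side of explaining away.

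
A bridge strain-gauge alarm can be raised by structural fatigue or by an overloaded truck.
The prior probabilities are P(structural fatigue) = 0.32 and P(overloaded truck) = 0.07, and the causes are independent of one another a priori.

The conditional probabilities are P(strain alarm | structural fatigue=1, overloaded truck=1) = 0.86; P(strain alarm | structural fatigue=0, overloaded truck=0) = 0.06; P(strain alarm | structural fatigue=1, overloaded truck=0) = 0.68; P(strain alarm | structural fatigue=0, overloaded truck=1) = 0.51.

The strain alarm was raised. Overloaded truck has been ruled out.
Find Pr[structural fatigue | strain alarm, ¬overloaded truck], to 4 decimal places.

Pr[structural fatigue | strain alarm, ¬overloaded truck] ≈ 0.8421

Numerator (weight on configurations with structural fatigue): 0.68×0.32 = 0.217600
The normalizing constant is 0.06×0.68 + 0.68×0.32 = 0.258400
Posterior = 0.217600 / 0.258400 ≈ 0.8421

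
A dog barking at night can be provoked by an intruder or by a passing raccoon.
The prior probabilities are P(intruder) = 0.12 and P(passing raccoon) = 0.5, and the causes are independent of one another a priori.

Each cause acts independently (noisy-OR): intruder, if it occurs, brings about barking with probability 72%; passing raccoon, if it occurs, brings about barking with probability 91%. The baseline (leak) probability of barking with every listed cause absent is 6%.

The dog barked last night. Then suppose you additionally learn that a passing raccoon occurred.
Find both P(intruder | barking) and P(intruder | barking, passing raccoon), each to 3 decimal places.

Under noisy-OR, P(barking | causes) = 1 − (1−0.06)·∏(1−qᵢ) over the active causes.
Numerator (weight on configurations with intruder): 0.044208 + 0.058579 = 0.102787
Denominator P(barking): 0.06*0.88*0.5 + 0.9154*0.88*0.5 + 0.7368*0.12*0.5 + 0.976312*0.12*0.5 = 0.531963
P(intruder | barking) = 0.102787/0.531963 ≈ 0.193

Now also conditioning on passing raccoon=true:
Sum P(barking|·) weighted by the priors over both values of intruder:
  P(barking | passing raccoon) = 0.9154·0.88 + 0.976312·0.12
        = 0.805552 + 0.117157 = 0.922709
Configurations with intruder contribute 0.117157, so
  P(intruder | barking, passing raccoon) = 0.117157 / 0.922709 ≈ 0.127

P(intruder | barking) ≈ 0.193; P(intruder | barking, passing raccoon) ≈ 0.127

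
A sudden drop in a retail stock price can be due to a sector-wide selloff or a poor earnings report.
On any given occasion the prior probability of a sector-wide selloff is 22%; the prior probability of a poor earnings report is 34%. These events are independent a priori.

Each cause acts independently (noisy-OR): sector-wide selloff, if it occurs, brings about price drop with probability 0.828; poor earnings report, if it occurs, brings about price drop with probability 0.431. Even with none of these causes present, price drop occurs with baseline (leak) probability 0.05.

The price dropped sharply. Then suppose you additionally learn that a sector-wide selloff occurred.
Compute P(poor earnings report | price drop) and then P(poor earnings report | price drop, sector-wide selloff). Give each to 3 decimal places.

P(poor earnings report | price drop) ≈ 0.563; P(poor earnings report | price drop, sector-wide selloff) ≈ 0.358

Under noisy-OR, P(price drop | causes) = 1 − (1−0.05)·∏(1−qᵢ) over the active causes.
By total probability over the 4 (sector-wide selloff, poor earnings report) configurations:
  P(price drop) = 0.05·0.78·0.66 + 0.45945·0.78·0.34 + 0.8366·0.22·0.66 + 0.907025·0.22·0.34
        = 0.025740 + 0.121846 + 0.121474 + 0.067845 = 0.336905
Configurations with poor earnings report contribute 0.189691, so
  P(poor earnings report | price drop) = 0.189691 / 0.336905 ≈ 0.563

Now also conditioning on sector-wide selloff=true:
P(price drop | sector-wide selloff) = 0.8366·0.66 + 0.907025·0.34 = 0.552156 + 0.308389 = 0.860545
Restricting to configurations with poor earnings report present: 0.907025·0.34 = 0.308389.
So P(poor earnings report | price drop, sector-wide selloff) = 0.308389/0.860545 ≈ 0.358.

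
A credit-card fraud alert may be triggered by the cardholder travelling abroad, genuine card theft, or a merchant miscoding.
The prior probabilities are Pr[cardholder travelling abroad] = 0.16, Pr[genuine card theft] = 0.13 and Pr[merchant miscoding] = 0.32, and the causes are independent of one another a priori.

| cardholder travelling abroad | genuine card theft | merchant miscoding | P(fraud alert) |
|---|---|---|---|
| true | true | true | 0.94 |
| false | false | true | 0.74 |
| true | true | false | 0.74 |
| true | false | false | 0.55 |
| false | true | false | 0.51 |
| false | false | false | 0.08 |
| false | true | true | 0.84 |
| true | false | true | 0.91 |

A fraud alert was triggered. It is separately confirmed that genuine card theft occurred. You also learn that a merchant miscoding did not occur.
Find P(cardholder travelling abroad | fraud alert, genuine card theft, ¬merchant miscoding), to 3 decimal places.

Weight on cardholder travelling abroad=true, given the evidence: 0.74·0.16 = 0.118400
Denominator P(fraud alert | genuine card theft, ¬merchant miscoding): 0.51·0.84 + 0.74·0.16 = 0.546800
P(cardholder travelling abroad | fraud alert, genuine card theft, ¬merchant miscoding) = 0.118400/0.546800 ≈ 0.217

P(cardholder travelling abroad | fraud alert, genuine card theft, ¬merchant miscoding) ≈ 0.217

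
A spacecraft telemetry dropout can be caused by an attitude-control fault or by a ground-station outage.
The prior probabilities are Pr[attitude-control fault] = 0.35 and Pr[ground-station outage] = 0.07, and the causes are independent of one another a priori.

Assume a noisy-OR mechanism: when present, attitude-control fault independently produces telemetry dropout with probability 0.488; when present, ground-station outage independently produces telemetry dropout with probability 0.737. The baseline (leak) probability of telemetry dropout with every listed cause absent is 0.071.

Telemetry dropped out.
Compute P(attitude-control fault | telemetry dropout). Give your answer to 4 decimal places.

P(attitude-control fault | telemetry dropout) ≈ 0.7131

Under noisy-OR, P(telemetry dropout | causes) = 1 − (1−0.071)·∏(1−qᵢ) over the active causes.
For the numerator, keep only attitude-control fault=true terms: 0.170677 + 0.021435 = 0.192112
The normalizing constant is 0.071·0.65·0.93 + 0.755673·0.65·0.07 + 0.524352·0.35·0.93 + 0.874905·0.35·0.07 = 0.269414
P(attitude-control fault | telemetry dropout) = 0.192112/0.269414 ≈ 0.7131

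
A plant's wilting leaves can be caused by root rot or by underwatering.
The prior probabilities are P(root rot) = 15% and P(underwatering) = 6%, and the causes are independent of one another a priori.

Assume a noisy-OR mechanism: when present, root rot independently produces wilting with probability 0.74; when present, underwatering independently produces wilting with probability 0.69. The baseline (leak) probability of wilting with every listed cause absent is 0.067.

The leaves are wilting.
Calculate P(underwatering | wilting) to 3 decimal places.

P(underwatering | wilting) ≈ 0.218

Under noisy-OR, P(wilting | causes) = 1 − (1−0.067)·∏(1−qᵢ) over the active causes.
For the numerator, keep only underwatering=true terms: 0.036249 + 0.008323 = 0.044572
Normalizer over all consistent configurations: 0.067*0.85*0.94 + 0.71077*0.85*0.06 + 0.75742*0.15*0.94 + 0.9248*0.15*0.06 = 0.204901
Posterior = 0.044572 / 0.204901 ≈ 0.218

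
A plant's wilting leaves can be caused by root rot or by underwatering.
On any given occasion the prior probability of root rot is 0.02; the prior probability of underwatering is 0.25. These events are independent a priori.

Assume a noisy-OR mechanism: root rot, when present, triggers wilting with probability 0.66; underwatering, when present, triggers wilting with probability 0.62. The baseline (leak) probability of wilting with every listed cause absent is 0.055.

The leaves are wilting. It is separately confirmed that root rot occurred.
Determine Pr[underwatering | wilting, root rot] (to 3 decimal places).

Under noisy-OR, P(wilting | causes) = 1 − (1−0.055)·∏(1−qᵢ) over the active causes.
Numerator (weight on configurations with underwatering): 0.877906*0.25 = 0.219476
Denominator P(wilting | root rot): 0.6787*0.75 + 0.877906*0.25 = 0.728501
Posterior = 0.219476 / 0.728501 ≈ 0.301

Pr[underwatering | wilting, root rot] ≈ 0.301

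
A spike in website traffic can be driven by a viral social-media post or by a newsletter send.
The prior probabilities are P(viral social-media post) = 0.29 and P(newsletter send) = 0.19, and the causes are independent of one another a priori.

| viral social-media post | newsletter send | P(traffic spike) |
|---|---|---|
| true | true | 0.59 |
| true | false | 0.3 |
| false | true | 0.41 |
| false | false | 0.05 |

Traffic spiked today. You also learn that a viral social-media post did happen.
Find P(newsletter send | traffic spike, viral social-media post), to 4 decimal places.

P(newsletter send | traffic spike, viral social-media post) ≈ 0.3157

By total probability over both values of newsletter send:
  P(traffic spike | viral social-media post) = 0.3×0.81 + 0.59×0.19
        = 0.243000 + 0.112100 = 0.355100
The terms with newsletter send present sum to 0.112100, so
  P(newsletter send | traffic spike, viral social-media post) = 0.112100 / 0.355100 ≈ 0.3157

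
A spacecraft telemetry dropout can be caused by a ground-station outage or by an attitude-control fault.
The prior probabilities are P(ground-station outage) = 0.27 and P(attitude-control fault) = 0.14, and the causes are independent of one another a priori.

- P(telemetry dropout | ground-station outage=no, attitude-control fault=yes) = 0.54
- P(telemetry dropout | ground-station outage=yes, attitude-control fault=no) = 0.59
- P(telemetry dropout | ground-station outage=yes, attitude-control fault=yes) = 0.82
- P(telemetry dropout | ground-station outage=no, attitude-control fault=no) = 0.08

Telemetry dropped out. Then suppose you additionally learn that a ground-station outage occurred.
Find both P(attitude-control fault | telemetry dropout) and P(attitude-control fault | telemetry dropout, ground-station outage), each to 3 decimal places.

For the numerator, keep only attitude-control fault=true terms: 0.055188 + 0.030996 = 0.086184
Normalizer over all consistent configurations: 0.08×0.73×0.86 + 0.54×0.73×0.14 + 0.59×0.27×0.86 + 0.82×0.27×0.14 = 0.273406
P(attitude-control fault | telemetry dropout) = 0.086184/0.273406 ≈ 0.315

Now also conditioning on ground-station outage=true:
For the numerator, keep only attitude-control fault=true terms: 0.82×0.14 = 0.114800
Denominator P(telemetry dropout | ground-station outage): 0.59×0.86 + 0.82×0.14 = 0.622200
Posterior = 0.114800 / 0.622200 ≈ 0.185
The drop from 0.315 to 0.185 is the explaining-away (discounting) effect.

P(attitude-control fault | telemetry dropout) ≈ 0.315; P(attitude-control fault | telemetry dropout, ground-station outage) ≈ 0.185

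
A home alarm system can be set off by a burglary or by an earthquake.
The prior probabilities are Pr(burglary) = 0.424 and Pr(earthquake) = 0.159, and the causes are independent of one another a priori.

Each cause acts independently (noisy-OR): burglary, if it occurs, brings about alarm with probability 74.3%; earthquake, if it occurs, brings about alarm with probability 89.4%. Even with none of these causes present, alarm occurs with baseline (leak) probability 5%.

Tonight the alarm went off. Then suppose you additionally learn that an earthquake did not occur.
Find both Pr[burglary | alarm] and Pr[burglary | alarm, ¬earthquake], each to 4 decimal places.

Under noisy-OR, P(alarm | causes) = 1 − (1−0.05)·∏(1−qᵢ) over the active causes.
Numerator (weight on configurations with burglary): 0.269524 + 0.065671 = 0.335195
The normalizing constant is 0.05×0.576×0.841 + 0.8993×0.576×0.159 + 0.75585×0.424×0.841 + 0.97412×0.424×0.159 = 0.441777
Posterior = 0.335195 / 0.441777 ≈ 0.7587

With the extra evidence:
Sum P(alarm|·) weighted by the priors over both values of burglary:
  P(alarm | ¬earthquake) = 0.05·0.576 + 0.75585·0.424
        = 0.028800 + 0.320480 = 0.349280
The terms with burglary present sum to 0.320480, so
  P(burglary | alarm, ¬earthquake) = 0.320480 / 0.349280 ≈ 0.9175

Pr[burglary | alarm] ≈ 0.7587; Pr[burglary | alarm, ¬earthquake] ≈ 0.9175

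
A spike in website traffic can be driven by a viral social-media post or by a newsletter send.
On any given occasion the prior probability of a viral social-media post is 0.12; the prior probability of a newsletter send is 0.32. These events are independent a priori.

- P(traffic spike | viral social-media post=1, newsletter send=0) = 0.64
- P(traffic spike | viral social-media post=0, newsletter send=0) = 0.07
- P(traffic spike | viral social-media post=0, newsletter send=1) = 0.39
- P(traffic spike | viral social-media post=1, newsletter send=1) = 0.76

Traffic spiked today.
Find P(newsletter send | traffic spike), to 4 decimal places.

For the numerator, keep only newsletter send=true terms: 0.109824 + 0.029184 = 0.139008
Denominator P(traffic spike): 0.07*0.88*0.68 + 0.39*0.88*0.32 + 0.64*0.12*0.68 + 0.76*0.12*0.32 = 0.233120
Posterior = 0.139008 / 0.233120 ≈ 0.5963

P(newsletter send | traffic spike) ≈ 0.5963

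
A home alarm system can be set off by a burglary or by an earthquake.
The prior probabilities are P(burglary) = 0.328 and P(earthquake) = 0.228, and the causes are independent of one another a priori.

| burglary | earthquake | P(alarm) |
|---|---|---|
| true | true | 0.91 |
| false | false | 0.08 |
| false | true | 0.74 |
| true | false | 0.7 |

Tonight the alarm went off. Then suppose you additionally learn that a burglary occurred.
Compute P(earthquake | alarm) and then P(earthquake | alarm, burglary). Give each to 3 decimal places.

For the numerator, keep only earthquake=true terms: 0.113380 + 0.068053 = 0.181433
Denominator P(alarm): 0.08·0.672·0.772 + 0.74·0.672·0.228 + 0.7·0.328·0.772 + 0.91·0.328·0.228 = 0.400187
P(earthquake | alarm) = 0.181433/0.400187 ≈ 0.453

Now also conditioning on burglary=true:
By total probability over both values of earthquake:
  P(alarm | burglary) = 0.7·0.772 + 0.91·0.228
        = 0.540400 + 0.207480 = 0.747880
Keeping only the earthquake-present terms gives 0.207480, so
  P(earthquake | alarm, burglary) = 0.207480 / 0.747880 ≈ 0.277
The drop from 0.453 to 0.277 is the explaining-away (discounting) effect.

P(earthquake | alarm) ≈ 0.453; P(earthquake | alarm, burglary) ≈ 0.277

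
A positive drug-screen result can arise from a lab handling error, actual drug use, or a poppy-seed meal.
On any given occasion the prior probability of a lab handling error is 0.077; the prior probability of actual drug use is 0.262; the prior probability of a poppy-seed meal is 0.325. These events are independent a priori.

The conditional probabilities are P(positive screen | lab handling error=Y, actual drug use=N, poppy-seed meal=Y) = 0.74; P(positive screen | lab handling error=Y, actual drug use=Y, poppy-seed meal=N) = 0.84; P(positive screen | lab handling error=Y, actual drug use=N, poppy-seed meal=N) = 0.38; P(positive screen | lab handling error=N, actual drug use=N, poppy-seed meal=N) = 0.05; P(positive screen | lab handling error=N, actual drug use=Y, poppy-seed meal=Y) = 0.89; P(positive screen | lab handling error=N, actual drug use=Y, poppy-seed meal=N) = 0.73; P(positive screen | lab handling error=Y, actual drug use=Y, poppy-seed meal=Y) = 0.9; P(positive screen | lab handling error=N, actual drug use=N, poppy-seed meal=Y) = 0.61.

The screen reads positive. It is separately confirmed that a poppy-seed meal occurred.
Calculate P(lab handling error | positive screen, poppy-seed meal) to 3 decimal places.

P(positive screen | poppy-seed meal) = 0.61·0.923·0.738 + 0.89·0.923·0.262 + 0.74·0.077·0.738 + 0.9·0.077·0.262 = 0.415516 + 0.215225 + 0.042051 + 0.018157 = 0.690949
The lab handling error-present share is 0.042051 + 0.018157 = 0.060208.
P(lab handling error | positive screen, poppy-seed meal) = 0.060208 / 0.690949 ≈ 0.087

P(lab handling error | positive screen, poppy-seed meal) ≈ 0.087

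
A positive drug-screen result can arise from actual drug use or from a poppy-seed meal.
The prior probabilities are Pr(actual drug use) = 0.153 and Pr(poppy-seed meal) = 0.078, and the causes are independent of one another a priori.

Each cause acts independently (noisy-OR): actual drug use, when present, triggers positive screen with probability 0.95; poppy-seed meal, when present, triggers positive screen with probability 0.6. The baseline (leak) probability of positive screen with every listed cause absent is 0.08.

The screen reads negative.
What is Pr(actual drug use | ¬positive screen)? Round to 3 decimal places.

Pr(actual drug use | ¬positive screen) ≈ 0.009

Under noisy-OR, P(positive screen | causes) = 1 − (1−0.08)·∏(1−qᵢ) over the active causes.
P(¬positive screen) = 0.92×0.847×0.922 + 0.368×0.847×0.078 + 0.046×0.153×0.922 + 0.0184×0.153×0.078 = 0.718459 + 0.024312 + 0.006489 + 0.000220 = 0.749480
The actual drug use-present share is 0.006489 + 0.000220 = 0.006709.
Hence the posterior is 0.006709/0.749480 ≈ 0.009.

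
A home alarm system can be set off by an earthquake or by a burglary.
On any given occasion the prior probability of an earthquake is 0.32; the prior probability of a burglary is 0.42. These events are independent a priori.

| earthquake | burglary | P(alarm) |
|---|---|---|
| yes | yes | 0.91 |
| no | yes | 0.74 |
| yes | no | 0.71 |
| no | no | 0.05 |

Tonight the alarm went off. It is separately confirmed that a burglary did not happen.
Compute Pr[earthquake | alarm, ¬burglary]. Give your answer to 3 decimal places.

P(alarm | ¬burglary) = 0.05·0.68 + 0.71·0.32 = 0.034000 + 0.227200 = 0.261200
Restricting to configurations with earthquake present: 0.71·0.32 = 0.227200.
P(earthquake | alarm, ¬burglary) = 0.227200 / 0.261200 ≈ 0.870

Pr[earthquake | alarm, ¬burglary] ≈ 0.870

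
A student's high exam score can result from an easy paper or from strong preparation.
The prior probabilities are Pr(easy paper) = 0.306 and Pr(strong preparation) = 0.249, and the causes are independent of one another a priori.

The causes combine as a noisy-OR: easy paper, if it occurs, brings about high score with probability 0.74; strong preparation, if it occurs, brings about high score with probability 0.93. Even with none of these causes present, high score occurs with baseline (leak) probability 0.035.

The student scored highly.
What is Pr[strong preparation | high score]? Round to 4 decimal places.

Under noisy-OR, P(high score | causes) = 1 − (1−0.035)·∏(1−qᵢ) over the active causes.
P(high score) = 0.035×0.694×0.751 + 0.93245×0.694×0.249 + 0.7491×0.306×0.751 + 0.982437×0.306×0.249 = 0.018242 + 0.161133 + 0.172148 + 0.074856 = 0.426379
Of this, 0.235989 comes from 0.161133 + 0.074856 (the strong preparation=true cases).
P(strong preparation | high score) = 0.235989 / 0.426379 ≈ 0.5535

Pr[strong preparation | high score] ≈ 0.5535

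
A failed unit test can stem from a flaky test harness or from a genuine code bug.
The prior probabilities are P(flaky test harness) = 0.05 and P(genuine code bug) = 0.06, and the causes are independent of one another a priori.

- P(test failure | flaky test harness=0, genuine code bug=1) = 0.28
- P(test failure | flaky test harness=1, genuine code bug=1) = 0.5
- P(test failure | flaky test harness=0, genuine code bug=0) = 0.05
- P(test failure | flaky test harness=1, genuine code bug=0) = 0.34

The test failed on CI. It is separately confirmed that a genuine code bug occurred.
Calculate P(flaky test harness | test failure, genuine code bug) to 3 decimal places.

P(flaky test harness | test failure, genuine code bug) ≈ 0.086

Sum P(test failure|·) weighted by the priors over both values of flaky test harness:
  P(test failure | genuine code bug) = 0.28×0.95 + 0.5×0.05
        = 0.266000 + 0.025000 = 0.291000
The terms with flaky test harness present sum to 0.025000, so
  P(flaky test harness | test failure, genuine code bug) = 0.025000 / 0.291000 ≈ 0.086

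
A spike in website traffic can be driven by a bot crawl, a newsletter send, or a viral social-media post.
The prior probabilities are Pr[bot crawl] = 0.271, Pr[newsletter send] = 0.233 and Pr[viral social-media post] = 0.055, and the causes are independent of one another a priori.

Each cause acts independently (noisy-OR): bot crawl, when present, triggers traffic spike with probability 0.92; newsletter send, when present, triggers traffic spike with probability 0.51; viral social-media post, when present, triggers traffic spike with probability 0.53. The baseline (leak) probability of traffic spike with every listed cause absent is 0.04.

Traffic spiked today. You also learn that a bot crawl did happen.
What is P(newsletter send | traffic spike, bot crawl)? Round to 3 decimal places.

Under noisy-OR, P(traffic spike | causes) = 1 − (1−0.04)·∏(1−qᵢ) over the active causes.
Weight on newsletter send=true, given the evidence: 0.211899 + 0.012588 = 0.224487
Denominator P(traffic spike | bot crawl): 0.9232×0.767×0.945 + 0.963904×0.767×0.055 + 0.962368×0.233×0.945 + 0.982313×0.233×0.055 = 0.934298
P(newsletter send | traffic spike, bot crawl) = 0.224487/0.934298 ≈ 0.240

P(newsletter send | traffic spike, bot crawl) ≈ 0.240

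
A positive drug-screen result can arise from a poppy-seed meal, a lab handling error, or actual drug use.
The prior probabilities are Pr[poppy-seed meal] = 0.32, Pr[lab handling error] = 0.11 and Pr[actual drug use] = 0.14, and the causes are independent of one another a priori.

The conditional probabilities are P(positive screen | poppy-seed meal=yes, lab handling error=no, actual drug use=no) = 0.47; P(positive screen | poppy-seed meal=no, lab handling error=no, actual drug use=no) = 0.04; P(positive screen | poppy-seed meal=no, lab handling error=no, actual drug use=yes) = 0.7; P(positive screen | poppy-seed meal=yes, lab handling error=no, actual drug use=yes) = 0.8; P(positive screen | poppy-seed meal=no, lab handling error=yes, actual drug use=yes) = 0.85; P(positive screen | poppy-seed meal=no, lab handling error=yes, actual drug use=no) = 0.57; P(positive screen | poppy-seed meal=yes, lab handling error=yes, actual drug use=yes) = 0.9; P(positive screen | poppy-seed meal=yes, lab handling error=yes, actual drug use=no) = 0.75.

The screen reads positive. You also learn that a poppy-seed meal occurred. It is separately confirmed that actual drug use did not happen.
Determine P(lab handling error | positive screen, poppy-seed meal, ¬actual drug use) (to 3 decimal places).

P(lab handling error | positive screen, poppy-seed meal, ¬actual drug use) ≈ 0.165

For the numerator, keep only lab handling error=true terms: 0.75*0.11 = 0.082500
The normalizing constant is 0.47*0.89 + 0.75*0.11 = 0.500800
Posterior = 0.082500 / 0.500800 ≈ 0.165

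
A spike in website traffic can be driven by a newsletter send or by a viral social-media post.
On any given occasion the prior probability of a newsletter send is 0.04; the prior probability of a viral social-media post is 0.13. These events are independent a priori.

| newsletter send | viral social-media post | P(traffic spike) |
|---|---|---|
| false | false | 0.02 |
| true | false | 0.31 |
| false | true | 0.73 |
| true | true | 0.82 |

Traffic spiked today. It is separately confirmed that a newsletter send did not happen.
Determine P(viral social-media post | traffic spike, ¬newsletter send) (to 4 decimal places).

P(traffic spike | ¬newsletter send) = 0.02*0.87 + 0.73*0.13 = 0.017400 + 0.094900 = 0.112300
The viral social-media post-present share is 0.73*0.13 = 0.094900.
So P(viral social-media post | traffic spike, ¬newsletter send) = 0.094900/0.112300 ≈ 0.8451.

P(viral social-media post | traffic spike, ¬newsletter send) ≈ 0.8451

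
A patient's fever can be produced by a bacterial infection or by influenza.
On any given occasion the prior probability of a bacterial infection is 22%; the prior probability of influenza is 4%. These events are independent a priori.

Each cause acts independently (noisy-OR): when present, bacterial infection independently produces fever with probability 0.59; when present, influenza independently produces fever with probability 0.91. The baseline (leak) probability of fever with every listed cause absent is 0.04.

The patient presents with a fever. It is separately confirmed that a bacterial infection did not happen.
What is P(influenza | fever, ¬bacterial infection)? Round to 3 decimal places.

P(influenza | fever, ¬bacterial infection) ≈ 0.488

Under noisy-OR, P(fever | causes) = 1 − (1−0.04)·∏(1−qᵢ) over the active causes.
For the numerator, keep only influenza=true terms: 0.9136·0.04 = 0.036544
The normalizing constant is 0.04·0.96 + 0.9136·0.04 = 0.074944
Posterior = 0.036544 / 0.074944 ≈ 0.488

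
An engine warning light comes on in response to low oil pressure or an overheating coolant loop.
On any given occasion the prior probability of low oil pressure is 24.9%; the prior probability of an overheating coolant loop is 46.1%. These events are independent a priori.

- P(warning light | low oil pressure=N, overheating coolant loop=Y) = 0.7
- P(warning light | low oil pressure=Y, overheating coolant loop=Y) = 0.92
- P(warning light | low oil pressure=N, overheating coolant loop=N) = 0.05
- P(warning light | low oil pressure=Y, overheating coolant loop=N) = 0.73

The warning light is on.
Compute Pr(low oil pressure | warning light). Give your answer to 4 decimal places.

Pr(low oil pressure | warning light) ≈ 0.4367

P(warning light) = 0.05×0.751×0.539 + 0.7×0.751×0.461 + 0.73×0.249×0.539 + 0.92×0.249×0.461 = 0.020239 + 0.242348 + 0.097974 + 0.105606 = 0.466167
Of this, 0.203580 comes from 0.097974 + 0.105606 (the low oil pressure=true cases).
Hence the posterior is 0.203580/0.466167 ≈ 0.4367.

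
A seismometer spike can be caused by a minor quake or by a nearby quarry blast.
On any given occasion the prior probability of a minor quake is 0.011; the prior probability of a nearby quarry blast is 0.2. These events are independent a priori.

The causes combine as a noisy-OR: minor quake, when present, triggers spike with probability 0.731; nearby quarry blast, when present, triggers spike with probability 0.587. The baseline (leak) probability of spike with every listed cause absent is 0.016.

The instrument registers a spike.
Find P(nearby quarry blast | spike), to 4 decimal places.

P(nearby quarry blast | spike) ≈ 0.8619

Under noisy-OR, P(spike | causes) = 1 − (1−0.016)·∏(1−qᵢ) over the active causes.
Numerator (weight on configurations with nearby quarry blast): 0.117416 + 0.001959 = 0.119375
Normalizer over all consistent configurations: 0.016*0.989*0.8 + 0.593608*0.989*0.2 + 0.735304*0.011*0.8 + 0.890681*0.011*0.2 = 0.138505
Posterior = 0.119375 / 0.138505 ≈ 0.8619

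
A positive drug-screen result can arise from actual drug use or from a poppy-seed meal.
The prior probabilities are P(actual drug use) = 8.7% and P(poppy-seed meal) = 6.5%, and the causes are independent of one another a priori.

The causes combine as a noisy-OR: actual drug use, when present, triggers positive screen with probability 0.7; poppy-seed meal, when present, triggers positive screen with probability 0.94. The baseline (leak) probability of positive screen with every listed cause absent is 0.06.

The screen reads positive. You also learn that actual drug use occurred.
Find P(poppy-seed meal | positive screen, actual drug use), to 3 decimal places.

P(poppy-seed meal | positive screen, actual drug use) ≈ 0.087

Under noisy-OR, P(positive screen | causes) = 1 − (1−0.06)·∏(1−qᵢ) over the active causes.
P(positive screen | actual drug use) = 0.718·0.935 + 0.98308·0.065 = 0.671330 + 0.063900 = 0.735230
Restricting to configurations with poppy-seed meal present: 0.98308·0.065 = 0.063900.
Hence the posterior is 0.063900/0.735230 ≈ 0.087.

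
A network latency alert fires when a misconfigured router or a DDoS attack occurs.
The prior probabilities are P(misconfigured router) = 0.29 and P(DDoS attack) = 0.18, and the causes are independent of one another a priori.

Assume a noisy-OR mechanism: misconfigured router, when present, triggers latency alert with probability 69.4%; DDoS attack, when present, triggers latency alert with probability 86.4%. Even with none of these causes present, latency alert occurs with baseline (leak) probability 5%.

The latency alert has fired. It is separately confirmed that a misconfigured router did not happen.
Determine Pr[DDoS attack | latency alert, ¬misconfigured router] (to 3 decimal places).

Under noisy-OR, P(latency alert | causes) = 1 − (1−0.05)·∏(1−qᵢ) over the active causes.
Enumerate both values of DDoS attack and weight by the priors:
  P(latency alert | ¬misconfigured router) = 0.05·0.82 + 0.8708·0.18
        = 0.041000 + 0.156744 = 0.197744
Configurations with DDoS attack contribute 0.156744, so
  P(DDoS attack | latency alert, ¬misconfigured router) = 0.156744 / 0.197744 ≈ 0.793

Pr[DDoS attack | latency alert, ¬misconfigured router] ≈ 0.793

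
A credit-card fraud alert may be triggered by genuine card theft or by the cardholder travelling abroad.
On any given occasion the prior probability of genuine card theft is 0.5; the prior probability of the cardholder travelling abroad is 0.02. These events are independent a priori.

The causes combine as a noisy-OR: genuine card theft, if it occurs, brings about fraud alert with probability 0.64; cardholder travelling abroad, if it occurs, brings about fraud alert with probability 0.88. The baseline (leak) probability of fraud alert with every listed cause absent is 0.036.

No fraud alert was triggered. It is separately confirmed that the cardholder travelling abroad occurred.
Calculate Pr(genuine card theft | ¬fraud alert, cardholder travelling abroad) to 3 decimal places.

Pr(genuine card theft | ¬fraud alert, cardholder travelling abroad) ≈ 0.265

Under noisy-OR, P(fraud alert | causes) = 1 − (1−0.036)·∏(1−qᵢ) over the active causes.
Enumerate both values of genuine card theft and weight by the priors:
  P(¬fraud alert | cardholder travelling abroad) = 0.11568×0.5 + 0.041645×0.5
        = 0.057840 + 0.020823 = 0.078663
Keeping only the genuine card theft-present terms gives 0.020823, so
  P(genuine card theft | ¬fraud alert, cardholder travelling abroad) = 0.020823 / 0.078663 ≈ 0.265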